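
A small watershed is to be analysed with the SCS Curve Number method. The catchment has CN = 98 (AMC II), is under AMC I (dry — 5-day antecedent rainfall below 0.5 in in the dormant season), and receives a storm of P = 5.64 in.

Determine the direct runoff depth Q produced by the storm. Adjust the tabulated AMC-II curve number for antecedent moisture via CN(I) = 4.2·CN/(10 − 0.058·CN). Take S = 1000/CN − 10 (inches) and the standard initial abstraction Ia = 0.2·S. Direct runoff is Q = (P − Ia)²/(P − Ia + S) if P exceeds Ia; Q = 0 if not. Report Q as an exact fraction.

Q = 20331622921/3989664525 in ≈ 5.096 in

Adjust CN=98 to AMC I: 4.2·98/(10 − 0.058·98) → (2058/5) ÷ (1079/250) = 102900/1079 ≈ 95.366
S = 1000/(102900/1079) − 10 = 500/1029 in ≈ 0.486 in
Ia = 0.2·(500/1029) = 100/1029 in ≈ 0.097 in
P − Ia = 5.640 − 0.097 = 142589/25725 ≈ 5.543 in (> 0, runoff occurs)
Q = (142589/25725)²/((142589/25725) + 500/1029) = (20331622921/661775625)/(155089/25725) = 20331622921/3989664525 in ≈ 5.096 in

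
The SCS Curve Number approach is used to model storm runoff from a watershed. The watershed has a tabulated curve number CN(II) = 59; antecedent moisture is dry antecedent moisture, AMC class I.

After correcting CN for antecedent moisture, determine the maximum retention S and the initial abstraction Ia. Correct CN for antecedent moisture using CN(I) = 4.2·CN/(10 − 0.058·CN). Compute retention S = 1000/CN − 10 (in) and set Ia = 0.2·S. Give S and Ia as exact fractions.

S = 20500/1239 in ≈ 16.546 in; Ia = 4100/1239 in ≈ 3.309 in

Dry (AMC I): CN(I) = 4.2·59/(10 − 0.058·59) = (1239/5)/(3289/500) = 123900/3289 ≈ 37.671
S = 1000/(123900/3289) − 10 = 20500/1239 in ≈ 16.546 in
Ia = 0.2S: 0.2·16.546 = 3.309 in (exactly 4100/1239)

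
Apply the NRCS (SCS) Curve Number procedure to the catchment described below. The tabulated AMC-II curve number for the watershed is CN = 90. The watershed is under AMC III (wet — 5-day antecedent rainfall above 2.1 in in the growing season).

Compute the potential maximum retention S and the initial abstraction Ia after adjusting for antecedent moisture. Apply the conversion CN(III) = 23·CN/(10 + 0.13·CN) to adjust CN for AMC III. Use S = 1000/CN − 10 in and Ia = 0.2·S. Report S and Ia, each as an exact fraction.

Adjust CN=90 to AMC III: 23·90/(10 + 0.13·90) → 2070 ÷ (217/10) = 20700/217 ≈ 95.392
Retention S: 1000/CN − 10 with CN=95.392 → S = 100/207 ≈ 0.483 in
Ia = 0.2S: 0.2·0.483 = 0.097 in (exactly 20/207)

S = 100/207 in ≈ 0.483 in; Ia = 20/207 in ≈ 0.097 in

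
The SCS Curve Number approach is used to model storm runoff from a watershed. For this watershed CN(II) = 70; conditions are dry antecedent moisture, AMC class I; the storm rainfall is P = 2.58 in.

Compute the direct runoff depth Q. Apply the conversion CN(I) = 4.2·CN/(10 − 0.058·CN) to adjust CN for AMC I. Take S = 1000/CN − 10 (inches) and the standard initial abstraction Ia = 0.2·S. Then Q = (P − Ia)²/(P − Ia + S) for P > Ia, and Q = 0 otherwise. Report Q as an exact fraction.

Dry (AMC I): CN(I) = 4.2·70/(10 − 0.058·70) = 294/(297/50) = 4900/99 ≈ 49.495
S = 1000/(4900/99) − 10 = 500/49 in ≈ 10.204 in
Ia = 0.2S: 0.2·10.204 = 2.041 in (exactly 100/49)
P − Ia = 2.580 − 2.041 = 1321/2450 ≈ 0.539 in (> 0, runoff occurs)
Runoff Q = (P−Ia)²/(P−Ia+S) = (0.539)²/(0.539+10.204) = 1745041/64486450 ≈ 0.027 in

Q = 1745041/64486450 in ≈ 0.027 in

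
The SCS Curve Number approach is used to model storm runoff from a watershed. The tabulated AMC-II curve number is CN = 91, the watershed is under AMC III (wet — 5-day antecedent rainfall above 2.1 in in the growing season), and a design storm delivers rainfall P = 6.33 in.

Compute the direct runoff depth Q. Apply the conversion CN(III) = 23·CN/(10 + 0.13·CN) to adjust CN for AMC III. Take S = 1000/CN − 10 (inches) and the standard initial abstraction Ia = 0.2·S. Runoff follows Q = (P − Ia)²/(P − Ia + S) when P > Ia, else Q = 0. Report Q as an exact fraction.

Q = 569302194387/97454893900 in ≈ 5.842 in

Wet (AMC III): CN(III) = 23·91/(10 + 0.13·91) = 2093/(2183/100) = 209300/2183 ≈ 95.877
Max retention: S = 1000/(209300/2183) − 10 = 900/2093 in (≈ 0.430 in)
Initial abstraction Ia = S/5 = (900/2093)/5 = 180/2093 ≈ 0.086 in
Since P=6.330 > Ia=0.086: effective rainfall P−Ia = 1306869/209300 in
Q: (1306869/209300)² ÷ (1396869/209300) = 569302194387/97454893900 in (≈ 5.842 in)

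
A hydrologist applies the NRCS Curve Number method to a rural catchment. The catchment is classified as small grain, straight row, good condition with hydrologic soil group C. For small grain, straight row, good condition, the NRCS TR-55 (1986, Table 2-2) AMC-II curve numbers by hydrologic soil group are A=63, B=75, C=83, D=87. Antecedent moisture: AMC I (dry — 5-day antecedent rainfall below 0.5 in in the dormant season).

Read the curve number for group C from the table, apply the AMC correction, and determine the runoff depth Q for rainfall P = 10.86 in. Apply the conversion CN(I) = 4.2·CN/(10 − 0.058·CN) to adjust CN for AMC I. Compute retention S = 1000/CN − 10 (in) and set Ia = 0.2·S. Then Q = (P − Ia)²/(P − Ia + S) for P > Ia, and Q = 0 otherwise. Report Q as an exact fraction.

Q = 742094379601/112114030350 in ≈ 6.619 in

NRCS table: small grain, straight row, good condition, soil group C → CN(II) = 83
Adjust CN=83 to AMC I: 4.2·83/(10 − 0.058·83) → (1743/5) ÷ (2593/500) = 174300/2593 ≈ 67.219
Retention S: 1000/CN − 10 with CN=67.219 → S = 8500/1743 ≈ 4.877 in
Initial abstraction Ia = S/5 = (8500/1743)/5 = 1700/1743 ≈ 0.975 in
Since P=10.860 > Ia=0.975: effective rainfall P−Ia = 861449/87150 in
Q: (861449/87150)² ÷ (1286449/87150) = 742094379601/112114030350 in (≈ 6.619 in)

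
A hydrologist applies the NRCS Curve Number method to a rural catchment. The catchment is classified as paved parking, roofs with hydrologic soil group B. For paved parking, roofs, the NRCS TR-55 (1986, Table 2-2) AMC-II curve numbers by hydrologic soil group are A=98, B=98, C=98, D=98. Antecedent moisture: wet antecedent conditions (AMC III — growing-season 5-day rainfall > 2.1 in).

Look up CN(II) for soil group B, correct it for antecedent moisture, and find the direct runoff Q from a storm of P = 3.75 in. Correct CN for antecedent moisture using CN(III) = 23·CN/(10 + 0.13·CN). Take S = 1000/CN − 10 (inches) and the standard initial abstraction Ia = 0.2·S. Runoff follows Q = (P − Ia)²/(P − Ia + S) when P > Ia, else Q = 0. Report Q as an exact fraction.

Q = 11323225/3106012 in ≈ 3.646 in

NRCS table: paved parking, roofs, soil group B → CN(II) = 98
Wet (AMC III): CN(III) = 23·98/(10 + 0.13·98) = 2254/(1137/50) = 112700/1137 ≈ 99.120
Max retention: S = 1000/(112700/1137) − 10 = 100/1127 in (≈ 0.089 in)
Ia = 0.2S: 0.2·0.089 = 0.018 in (exactly 20/1127)
Excess rainfall: 3.750 − 0.018 = 3.732 in; P > Ia so Q > 0
Q = (16825/4508)²/((16825/4508) + 100/1127) = (283080625/20322064)/(17225/4508) = 11323225/3106012 in ≈ 3.646 in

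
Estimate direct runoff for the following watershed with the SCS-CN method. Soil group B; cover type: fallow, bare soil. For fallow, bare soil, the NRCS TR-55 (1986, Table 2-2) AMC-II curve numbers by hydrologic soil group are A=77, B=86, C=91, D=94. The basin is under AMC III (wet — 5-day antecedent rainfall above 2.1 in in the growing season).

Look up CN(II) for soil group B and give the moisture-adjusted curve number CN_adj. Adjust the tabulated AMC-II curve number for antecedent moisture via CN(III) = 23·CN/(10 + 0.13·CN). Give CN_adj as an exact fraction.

NRCS table: fallow, bare soil, soil group B → CN(II) = 86
Wet (AMC III): CN(III) = 23·86/(10 + 0.13·86) = 1978/(1059/50) = 98900/1059 ≈ 93.390

CN_adj = 98900/1059 ≈ 93.390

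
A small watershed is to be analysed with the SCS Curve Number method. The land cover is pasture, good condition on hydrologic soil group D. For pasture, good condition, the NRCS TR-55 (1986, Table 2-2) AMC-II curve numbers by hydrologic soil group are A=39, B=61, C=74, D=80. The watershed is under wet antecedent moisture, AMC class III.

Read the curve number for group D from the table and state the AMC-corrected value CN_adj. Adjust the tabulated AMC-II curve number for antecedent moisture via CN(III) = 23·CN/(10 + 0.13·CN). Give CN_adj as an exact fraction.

NRCS table: pasture, good condition, soil group D → CN(II) = 80
Wet (AMC III): CN(III) = 23·80/(10 + 0.13·80) = 1840/(102/5) = 4600/51 ≈ 90.196

CN_adj = 4600/51 ≈ 90.196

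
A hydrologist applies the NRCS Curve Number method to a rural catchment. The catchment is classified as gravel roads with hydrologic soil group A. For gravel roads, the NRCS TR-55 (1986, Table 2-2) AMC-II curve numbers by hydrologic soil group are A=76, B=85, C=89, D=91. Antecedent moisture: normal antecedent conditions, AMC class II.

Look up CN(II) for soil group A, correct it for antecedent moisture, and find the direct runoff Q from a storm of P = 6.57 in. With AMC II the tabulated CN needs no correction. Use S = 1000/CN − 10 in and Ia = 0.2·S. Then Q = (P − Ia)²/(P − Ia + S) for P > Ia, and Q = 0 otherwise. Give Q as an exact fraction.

NRCS table: gravel roads, soil group A → CN(II) = 76
Average conditions: CN = 76 (no AMC adjustment).
S = 1000/76 − 10 = 60/19 in ≈ 3.158 in
Ia = 0.2S: 0.2·3.158 = 0.632 in (exactly 12/19)
P − Ia = 6.570 − 0.632 = 11283/1900 ≈ 5.938 in (> 0, runoff occurs)
Q: (11283/1900)² ÷ (17283/1900) = 42435363/10945900 in (≈ 3.877 in)

Q = 42435363/10945900 in ≈ 3.877 in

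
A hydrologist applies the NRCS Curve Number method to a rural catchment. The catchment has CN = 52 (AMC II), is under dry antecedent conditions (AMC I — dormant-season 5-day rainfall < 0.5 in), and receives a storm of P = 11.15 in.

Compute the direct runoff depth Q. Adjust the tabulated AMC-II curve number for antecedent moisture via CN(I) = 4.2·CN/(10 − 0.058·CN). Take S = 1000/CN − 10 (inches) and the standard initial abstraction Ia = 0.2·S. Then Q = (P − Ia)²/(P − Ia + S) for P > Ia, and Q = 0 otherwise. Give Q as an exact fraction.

Adjust CN=52 to AMC I: 4.2·52/(10 − 0.058·52) → (1092/5) ÷ (873/125) = 9100/291 ≈ 31.271
Retention S: 1000/CN − 10 with CN=31.271 → S = 2000/91 ≈ 21.978 in
Initial abstraction Ia = S/5 = (2000/91)/5 = 400/91 ≈ 4.396 in
Excess rainfall: 11.150 − 4.396 = 6.754 in; P > Ia so Q > 0
Q = (12293/1820)²/((12293/1820) + 2000/91) = (151117849/3312400)/(52293/1820) = 151117849/95173260 in ≈ 1.588 in

Q = 151117849/95173260 in ≈ 1.588 in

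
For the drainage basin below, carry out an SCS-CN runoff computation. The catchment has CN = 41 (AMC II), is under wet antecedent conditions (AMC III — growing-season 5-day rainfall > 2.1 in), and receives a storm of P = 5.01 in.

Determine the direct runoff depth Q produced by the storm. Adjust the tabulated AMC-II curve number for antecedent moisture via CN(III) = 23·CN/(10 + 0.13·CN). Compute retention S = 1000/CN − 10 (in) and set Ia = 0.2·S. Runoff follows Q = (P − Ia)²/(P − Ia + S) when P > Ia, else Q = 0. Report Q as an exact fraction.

Q = 125629840249/89060974900 in ≈ 1.411 in

CN(III) from CN(II)=41: (23·41)/(10 + 0.13·41) = 94300/1533 ≈ 61.513
Max retention: S = 1000/(94300/1533) − 10 = 5900/943 in (≈ 6.257 in)
Initial abstraction Ia = S/5 = (5900/943)/5 = 1180/943 ≈ 1.251 in
Excess rainfall: 5.010 − 1.251 = 3.759 in; P > Ia so Q > 0
Runoff Q = (P−Ia)²/(P−Ia+S) = (3.759)²/(3.759+6.257) = 125629840249/89060974900 ≈ 1.411 in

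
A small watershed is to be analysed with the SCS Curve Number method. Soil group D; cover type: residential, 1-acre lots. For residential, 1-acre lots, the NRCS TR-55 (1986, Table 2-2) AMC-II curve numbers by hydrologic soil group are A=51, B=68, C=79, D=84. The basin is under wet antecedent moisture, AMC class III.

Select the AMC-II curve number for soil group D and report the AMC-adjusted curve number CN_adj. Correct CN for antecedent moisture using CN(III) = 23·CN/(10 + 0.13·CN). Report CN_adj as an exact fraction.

NRCS table: residential, 1-acre lots, soil group D → CN(II) = 84
Adjust CN=84 to AMC III: 23·84/(10 + 0.13·84) → 1932 ÷ (523/25) = 48300/523 ≈ 92.352

CN_adj = 48300/523 ≈ 92.352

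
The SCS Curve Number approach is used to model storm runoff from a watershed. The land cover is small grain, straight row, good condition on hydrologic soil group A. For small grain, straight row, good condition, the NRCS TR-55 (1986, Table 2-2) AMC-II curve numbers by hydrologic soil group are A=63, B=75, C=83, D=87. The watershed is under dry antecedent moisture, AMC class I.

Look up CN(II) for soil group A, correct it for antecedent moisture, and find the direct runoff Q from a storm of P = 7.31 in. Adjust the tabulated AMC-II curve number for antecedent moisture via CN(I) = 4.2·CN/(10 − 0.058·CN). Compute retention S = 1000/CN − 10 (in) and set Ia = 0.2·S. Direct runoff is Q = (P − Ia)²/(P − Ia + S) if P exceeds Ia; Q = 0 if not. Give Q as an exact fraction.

NRCS table: small grain, straight row, good condition, soil group A → CN(II) = 63
Adjust CN=63 to AMC I: 4.2·63/(10 − 0.058·63) → (1323/5) ÷ (3173/500) = 132300/3173 ≈ 41.696
Max retention: S = 1000/(132300/3173) − 10 = 18500/1323 in (≈ 13.983 in)
Initial abstraction Ia = S/5 = (18500/1323)/5 = 3700/1323 ≈ 2.797 in
P − Ia = 7.310 − 2.797 = 597113/132300 ≈ 4.513 in (> 0, runoff occurs)
Runoff Q = (P−Ia)²/(P−Ia+S) = (4.513)²/(4.513+13.983) = 356543934769/323753049900 ≈ 1.101 in

Q = 356543934769/323753049900 in ≈ 1.101 in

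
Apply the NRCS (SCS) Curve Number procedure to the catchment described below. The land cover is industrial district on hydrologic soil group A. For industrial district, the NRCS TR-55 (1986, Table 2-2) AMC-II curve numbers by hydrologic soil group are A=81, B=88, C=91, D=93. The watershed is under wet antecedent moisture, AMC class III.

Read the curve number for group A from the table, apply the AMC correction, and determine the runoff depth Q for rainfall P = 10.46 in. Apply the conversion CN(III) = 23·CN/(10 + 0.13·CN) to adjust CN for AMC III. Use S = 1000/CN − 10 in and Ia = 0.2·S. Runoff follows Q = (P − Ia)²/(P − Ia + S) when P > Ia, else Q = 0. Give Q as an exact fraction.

Q = 912691711801/97840009350 in ≈ 9.328 in

NRCS table: industrial district, soil group A → CN(II) = 81
Adjust CN=81 to AMC III: 23·81/(10 + 0.13·81) → 1863 ÷ (2053/100) = 186300/2053 ≈ 90.745
Max retention: S = 1000/(186300/2053) − 10 = 1900/1863 in (≈ 1.020 in)
Ia = 0.2·(1900/1863) = 380/1863 in ≈ 0.204 in
Excess rainfall: 10.460 − 0.204 = 10.256 in; P > Ia so Q > 0
Runoff Q = (P−Ia)²/(P−Ia+S) = (10.256)²/(10.256+1.020) = 912691711801/97840009350 ≈ 9.328 in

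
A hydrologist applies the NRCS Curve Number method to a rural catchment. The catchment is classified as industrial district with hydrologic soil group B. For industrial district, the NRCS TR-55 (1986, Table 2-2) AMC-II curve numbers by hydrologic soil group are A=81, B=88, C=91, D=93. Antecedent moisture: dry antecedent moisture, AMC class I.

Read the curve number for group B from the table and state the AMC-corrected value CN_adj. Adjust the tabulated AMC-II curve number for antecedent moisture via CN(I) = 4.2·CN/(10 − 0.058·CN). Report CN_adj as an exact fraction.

CN_adj = 3850/51 ≈ 75.490

NRCS table: industrial district, soil group B → CN(II) = 88
Dry (AMC I): CN(I) = 4.2·88/(10 − 0.058·88) = (1848/5)/(612/125) = 3850/51 ≈ 75.490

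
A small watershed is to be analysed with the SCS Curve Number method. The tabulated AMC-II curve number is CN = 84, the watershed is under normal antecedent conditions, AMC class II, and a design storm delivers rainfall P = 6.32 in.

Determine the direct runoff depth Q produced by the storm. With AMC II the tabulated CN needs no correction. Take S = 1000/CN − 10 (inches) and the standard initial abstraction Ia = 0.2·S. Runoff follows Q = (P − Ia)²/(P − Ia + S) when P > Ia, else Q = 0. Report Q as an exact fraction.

Q = 4860962/1080975 in ≈ 4.497 in

AMC II — tabulated CN = 84 applies directly.
Max retention: S = 1000/84 − 10 = 40/21 in (≈ 1.905 in)
Ia = 0.2·(40/21) = 8/21 in ≈ 0.381 in
Excess rainfall: 6.320 − 0.381 = 5.939 in; P > Ia so Q > 0
Runoff Q = (P−Ia)²/(P−Ia+S) = (5.939)²/(5.939+1.905) = 4860962/1080975 ≈ 4.497 in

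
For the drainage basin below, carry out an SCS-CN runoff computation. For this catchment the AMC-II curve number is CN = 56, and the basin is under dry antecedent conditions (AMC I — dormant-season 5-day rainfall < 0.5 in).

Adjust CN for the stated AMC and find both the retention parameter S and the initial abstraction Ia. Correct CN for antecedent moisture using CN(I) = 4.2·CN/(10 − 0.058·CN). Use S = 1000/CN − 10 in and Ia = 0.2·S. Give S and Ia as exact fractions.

CN(I) from CN(II)=56: (4.2·56)/(10 − 0.058·56) = 7350/211 ≈ 34.834
S = 1000/(7350/211) − 10 = 2750/147 in ≈ 18.707 in
Ia = 0.2·(2750/147) = 550/147 in ≈ 3.741 in

S = 2750/147 in ≈ 18.707 in; Ia = 550/147 in ≈ 3.741 in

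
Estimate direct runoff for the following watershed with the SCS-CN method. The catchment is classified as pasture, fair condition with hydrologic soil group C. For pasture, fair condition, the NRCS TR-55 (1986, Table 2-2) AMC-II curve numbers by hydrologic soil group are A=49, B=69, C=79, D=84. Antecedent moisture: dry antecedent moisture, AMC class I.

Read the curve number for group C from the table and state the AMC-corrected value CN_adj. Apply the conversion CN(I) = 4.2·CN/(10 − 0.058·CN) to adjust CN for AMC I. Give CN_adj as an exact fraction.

NRCS table: pasture, fair condition, soil group C → CN(II) = 79
CN(I) from CN(II)=79: (4.2·79)/(10 − 0.058·79) = 7900/129 ≈ 61.240

CN_adj = 7900/129 ≈ 61.240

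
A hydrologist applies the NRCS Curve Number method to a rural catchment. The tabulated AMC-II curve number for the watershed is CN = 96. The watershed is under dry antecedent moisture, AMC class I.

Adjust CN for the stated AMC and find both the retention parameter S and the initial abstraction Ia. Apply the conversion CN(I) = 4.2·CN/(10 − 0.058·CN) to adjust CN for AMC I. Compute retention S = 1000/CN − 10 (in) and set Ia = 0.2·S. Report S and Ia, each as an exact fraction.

Adjust CN=96 to AMC I: 4.2·96/(10 − 0.058·96) → (2016/5) ÷ (554/125) = 25200/277 ≈ 90.975
Retention S: 1000/CN − 10 with CN=90.975 → S = 125/126 ≈ 0.992 in
Initial abstraction Ia = S/5 = (125/126)/5 = 25/126 ≈ 0.198 in

S = 125/126 in ≈ 0.992 in; Ia = 25/126 in ≈ 0.198 in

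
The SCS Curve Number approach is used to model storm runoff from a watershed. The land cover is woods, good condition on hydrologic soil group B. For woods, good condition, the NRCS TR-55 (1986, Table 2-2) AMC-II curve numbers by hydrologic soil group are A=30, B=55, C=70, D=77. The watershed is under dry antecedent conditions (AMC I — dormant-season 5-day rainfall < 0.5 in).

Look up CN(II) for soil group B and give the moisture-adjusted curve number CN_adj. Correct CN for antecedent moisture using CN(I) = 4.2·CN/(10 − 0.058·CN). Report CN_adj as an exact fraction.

CN_adj = 7700/227 ≈ 33.921

NRCS table: woods, good condition, soil group B → CN(II) = 55
Dry (AMC I): CN(I) = 4.2·55/(10 − 0.058·55) = 231/(681/100) = 7700/227 ≈ 33.921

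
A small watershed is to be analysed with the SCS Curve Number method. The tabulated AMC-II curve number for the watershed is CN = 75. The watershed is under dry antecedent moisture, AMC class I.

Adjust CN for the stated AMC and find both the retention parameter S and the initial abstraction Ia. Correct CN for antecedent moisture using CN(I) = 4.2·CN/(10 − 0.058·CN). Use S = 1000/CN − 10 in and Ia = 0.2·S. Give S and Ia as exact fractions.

S = 500/63 in ≈ 7.937 in; Ia = 100/63 in ≈ 1.587 in

CN(I) from CN(II)=75: (4.2·75)/(10 − 0.058·75) = 6300/113 ≈ 55.752
Max retention: S = 1000/(6300/113) − 10 = 500/63 in (≈ 7.937 in)
Ia = 0.2·(500/63) = 100/63 in ≈ 1.587 in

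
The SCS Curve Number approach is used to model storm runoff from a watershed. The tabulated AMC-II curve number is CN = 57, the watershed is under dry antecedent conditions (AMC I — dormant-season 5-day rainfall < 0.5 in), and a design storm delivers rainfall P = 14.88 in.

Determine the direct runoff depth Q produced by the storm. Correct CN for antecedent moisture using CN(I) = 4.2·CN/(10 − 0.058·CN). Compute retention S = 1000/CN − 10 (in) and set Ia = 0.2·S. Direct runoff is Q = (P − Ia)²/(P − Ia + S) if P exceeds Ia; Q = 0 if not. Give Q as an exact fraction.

Dry (AMC I): CN(I) = 4.2·57/(10 − 0.058·57) = (1197/5)/(3347/500) = 119700/3347 ≈ 35.763
Retention S: 1000/CN − 10 with CN=35.763 → S = 21500/1197 ≈ 17.962 in
Ia = 0.2S: 0.2·17.962 = 3.592 in (exactly 4300/1197)
Since P=14.880 > Ia=3.592: effective rainfall P−Ia = 337784/29925 in
Q: (337784/29925)² ÷ (875284/29925) = 28524507664/6548218425 in (≈ 4.356 in)

Q = 28524507664/6548218425 in ≈ 4.356 in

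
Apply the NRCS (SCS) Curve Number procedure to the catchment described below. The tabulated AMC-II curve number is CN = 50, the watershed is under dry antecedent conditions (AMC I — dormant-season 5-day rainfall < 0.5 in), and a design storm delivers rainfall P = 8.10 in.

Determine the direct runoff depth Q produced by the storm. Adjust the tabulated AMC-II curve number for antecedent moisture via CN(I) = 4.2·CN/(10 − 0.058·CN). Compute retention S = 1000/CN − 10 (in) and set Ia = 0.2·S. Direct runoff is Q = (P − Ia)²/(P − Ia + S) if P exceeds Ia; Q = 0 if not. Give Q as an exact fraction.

Q = 491401/1197210 in ≈ 0.410 in

CN(I) from CN(II)=50: (4.2·50)/(10 − 0.058·50) = 2100/71 ≈ 29.577
Max retention: S = 1000/(2100/71) − 10 = 500/21 in (≈ 23.810 in)
Ia = 0.2·(500/21) = 100/21 in ≈ 4.762 in
Excess rainfall: 8.100 − 4.762 = 3.338 in; P > Ia so Q > 0
Runoff Q = (P−Ia)²/(P−Ia+S) = (3.338)²/(3.338+23.810) = 491401/1197210 ≈ 0.410 in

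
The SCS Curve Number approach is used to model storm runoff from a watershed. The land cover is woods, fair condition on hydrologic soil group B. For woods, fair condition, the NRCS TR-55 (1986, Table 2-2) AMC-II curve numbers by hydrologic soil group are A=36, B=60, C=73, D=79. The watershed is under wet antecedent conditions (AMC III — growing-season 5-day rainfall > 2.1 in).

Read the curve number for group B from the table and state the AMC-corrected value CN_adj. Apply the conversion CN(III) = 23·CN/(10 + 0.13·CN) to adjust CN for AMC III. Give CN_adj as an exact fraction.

NRCS table: woods, fair condition, soil group B → CN(II) = 60
CN(III) from CN(II)=60: (23·60)/(10 + 0.13·60) = 6900/89 ≈ 77.528

CN_adj = 6900/89 ≈ 77.528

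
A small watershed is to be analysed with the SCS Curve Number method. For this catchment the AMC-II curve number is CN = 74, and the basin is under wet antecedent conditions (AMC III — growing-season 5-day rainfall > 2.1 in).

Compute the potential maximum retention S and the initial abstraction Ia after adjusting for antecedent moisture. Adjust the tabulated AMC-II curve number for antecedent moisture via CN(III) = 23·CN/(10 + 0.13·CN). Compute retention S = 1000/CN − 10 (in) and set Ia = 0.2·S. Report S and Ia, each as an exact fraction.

Adjust CN=74 to AMC III: 23·74/(10 + 0.13·74) → 1702 ÷ (981/50) = 85100/981 ≈ 86.748
Max retention: S = 1000/(85100/981) − 10 = 1300/851 in (≈ 1.528 in)
Ia = 0.2·(1300/851) = 260/851 in ≈ 0.306 in

S = 1300/851 in ≈ 1.528 in; Ia = 260/851 in ≈ 0.306 in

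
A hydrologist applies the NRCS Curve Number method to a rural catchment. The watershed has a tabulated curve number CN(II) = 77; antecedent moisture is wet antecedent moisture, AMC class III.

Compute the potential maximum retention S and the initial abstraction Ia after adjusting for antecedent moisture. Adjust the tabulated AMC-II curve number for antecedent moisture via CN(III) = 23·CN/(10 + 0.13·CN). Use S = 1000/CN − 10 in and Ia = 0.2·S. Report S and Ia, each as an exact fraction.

S = 100/77 in ≈ 1.299 in; Ia = 20/77 in ≈ 0.260 in

CN(III) from CN(II)=77: (23·77)/(10 + 0.13·77) = 7700/87 ≈ 88.506
S = 1000/(7700/87) − 10 = 100/77 in ≈ 1.299 in
Ia = 0.2S: 0.2·1.299 = 0.260 in (exactly 20/77)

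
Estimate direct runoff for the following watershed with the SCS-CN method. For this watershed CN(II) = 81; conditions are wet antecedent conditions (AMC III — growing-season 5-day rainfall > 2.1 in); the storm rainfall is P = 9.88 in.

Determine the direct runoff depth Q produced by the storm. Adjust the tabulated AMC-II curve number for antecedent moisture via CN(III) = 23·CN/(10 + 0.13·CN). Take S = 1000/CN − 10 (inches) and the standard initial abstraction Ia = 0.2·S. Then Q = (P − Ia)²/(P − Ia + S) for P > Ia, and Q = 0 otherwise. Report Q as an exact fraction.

Q = 10689228259/1221149925 in ≈ 8.753 in

CN(III) from CN(II)=81: (23·81)/(10 + 0.13·81) = 186300/2053 ≈ 90.745
S = 1000/(186300/2053) − 10 = 1900/1863 in ≈ 1.020 in
Ia = 0.2·(1900/1863) = 380/1863 in ≈ 0.204 in
P − Ia = 9.880 − 0.204 = 450661/46575 ≈ 9.676 in (> 0, runoff occurs)
Runoff Q = (P−Ia)²/(P−Ia+S) = (9.676)²/(9.676+1.020) = 10689228259/1221149925 ≈ 8.753 in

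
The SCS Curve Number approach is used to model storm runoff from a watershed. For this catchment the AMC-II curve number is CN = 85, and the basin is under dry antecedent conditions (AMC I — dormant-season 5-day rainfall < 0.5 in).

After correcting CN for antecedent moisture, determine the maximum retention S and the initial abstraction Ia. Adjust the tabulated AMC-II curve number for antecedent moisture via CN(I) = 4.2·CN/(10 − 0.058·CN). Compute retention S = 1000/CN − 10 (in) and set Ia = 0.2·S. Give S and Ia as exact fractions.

Dry (AMC I): CN(I) = 4.2·85/(10 − 0.058·85) = 357/(507/100) = 11900/169 ≈ 70.414
Retention S: 1000/CN − 10 with CN=70.414 → S = 500/119 ≈ 4.202 in
Ia = 0.2S: 0.2·4.202 = 0.840 in (exactly 100/119)

S = 500/119 in ≈ 4.202 in; Ia = 100/119 in ≈ 0.840 in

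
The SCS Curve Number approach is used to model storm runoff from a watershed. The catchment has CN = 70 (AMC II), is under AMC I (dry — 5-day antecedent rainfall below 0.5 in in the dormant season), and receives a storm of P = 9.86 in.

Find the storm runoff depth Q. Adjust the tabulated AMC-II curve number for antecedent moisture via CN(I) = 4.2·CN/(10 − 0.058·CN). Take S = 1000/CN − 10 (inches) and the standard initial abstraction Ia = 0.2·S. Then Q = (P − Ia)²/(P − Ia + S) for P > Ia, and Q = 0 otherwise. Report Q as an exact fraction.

Q = 366990649/108184650 in ≈ 3.392 in

Adjust CN=70 to AMC I: 4.2·70/(10 − 0.058·70) → 294 ÷ (297/50) = 4900/99 ≈ 49.495
Max retention: S = 1000/(4900/99) − 10 = 500/49 in (≈ 10.204 in)
Ia = 0.2S: 0.2·10.204 = 2.041 in (exactly 100/49)
Excess rainfall: 9.860 − 2.041 = 7.819 in; P > Ia so Q > 0
Q = (19157/2450)²/((19157/2450) + 500/49) = (366990649/6002500)/(44157/2450) = 366990649/108184650 in ≈ 3.392 in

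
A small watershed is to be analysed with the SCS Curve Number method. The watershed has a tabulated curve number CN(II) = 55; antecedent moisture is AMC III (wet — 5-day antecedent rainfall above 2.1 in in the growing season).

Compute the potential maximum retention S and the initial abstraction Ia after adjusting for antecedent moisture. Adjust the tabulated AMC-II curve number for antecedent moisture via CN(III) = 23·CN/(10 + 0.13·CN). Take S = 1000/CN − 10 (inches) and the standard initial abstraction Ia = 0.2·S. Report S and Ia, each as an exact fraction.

CN(III) from CN(II)=55: (23·55)/(10 + 0.13·55) = 25300/343 ≈ 73.761
S = 1000/(25300/343) − 10 = 900/253 in ≈ 3.557 in
Ia = 0.2S: 0.2·3.557 = 0.711 in (exactly 180/253)

S = 900/253 in ≈ 3.557 in; Ia = 180/253 in ≈ 0.711 in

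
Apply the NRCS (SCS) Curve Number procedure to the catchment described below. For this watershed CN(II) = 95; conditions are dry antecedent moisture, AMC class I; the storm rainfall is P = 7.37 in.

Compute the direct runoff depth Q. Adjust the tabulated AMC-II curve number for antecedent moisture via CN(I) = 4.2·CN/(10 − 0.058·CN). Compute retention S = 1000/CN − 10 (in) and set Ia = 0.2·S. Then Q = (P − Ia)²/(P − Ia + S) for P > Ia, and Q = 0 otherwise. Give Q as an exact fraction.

Q = 80691787969/13329113700 in ≈ 6.054 in

Adjust CN=95 to AMC I: 4.2·95/(10 − 0.058·95) → 399 ÷ (449/100) = 39900/449 ≈ 88.864
Retention S: 1000/CN − 10 with CN=88.864 → S = 500/399 ≈ 1.253 in
Ia = 0.2S: 0.2·1.253 = 0.251 in (exactly 100/399)
Since P=7.370 > Ia=0.251: effective rainfall P−Ia = 284063/39900 in
Runoff Q = (P−Ia)²/(P−Ia+S) = (7.119)²/(7.119+1.253) = 80691787969/13329113700 ≈ 6.054 in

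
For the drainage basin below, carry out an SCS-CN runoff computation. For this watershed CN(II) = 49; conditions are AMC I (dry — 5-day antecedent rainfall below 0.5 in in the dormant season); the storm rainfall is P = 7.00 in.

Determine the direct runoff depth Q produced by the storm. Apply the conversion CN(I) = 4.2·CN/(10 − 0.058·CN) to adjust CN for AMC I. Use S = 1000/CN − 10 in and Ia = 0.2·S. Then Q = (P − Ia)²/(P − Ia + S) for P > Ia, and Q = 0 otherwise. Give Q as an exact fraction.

Adjust CN=49 to AMC I: 4.2·49/(10 − 0.058·49) → (1029/5) ÷ (3579/500) = 34300/1193 ≈ 28.751
Max retention: S = 1000/(34300/1193) − 10 = 8500/343 in (≈ 24.781 in)
Ia = 0.2·(8500/343) = 1700/343 in ≈ 4.956 in
Since P=7.000 > Ia=4.956: effective rainfall P−Ia = 701/343 in
Runoff Q = (P−Ia)²/(P−Ia+S) = (2.044)²/(2.044+24.781) = 491401/3155943 ≈ 0.156 in

Q = 491401/3155943 in ≈ 0.156 in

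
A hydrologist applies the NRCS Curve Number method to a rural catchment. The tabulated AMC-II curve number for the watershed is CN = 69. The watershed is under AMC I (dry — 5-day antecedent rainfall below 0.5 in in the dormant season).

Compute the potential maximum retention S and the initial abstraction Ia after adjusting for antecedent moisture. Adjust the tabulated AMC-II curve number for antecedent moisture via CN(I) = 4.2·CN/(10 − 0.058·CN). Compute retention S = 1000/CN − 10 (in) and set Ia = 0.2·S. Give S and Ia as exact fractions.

Dry (AMC I): CN(I) = 4.2·69/(10 − 0.058·69) = (1449/5)/(2999/500) = 144900/2999 ≈ 48.316
S = 1000/(144900/2999) − 10 = 15500/1449 in ≈ 10.697 in
Initial abstraction Ia = S/5 = (15500/1449)/5 = 3100/1449 ≈ 2.139 in

S = 15500/1449 in ≈ 10.697 in; Ia = 3100/1449 in ≈ 2.139 in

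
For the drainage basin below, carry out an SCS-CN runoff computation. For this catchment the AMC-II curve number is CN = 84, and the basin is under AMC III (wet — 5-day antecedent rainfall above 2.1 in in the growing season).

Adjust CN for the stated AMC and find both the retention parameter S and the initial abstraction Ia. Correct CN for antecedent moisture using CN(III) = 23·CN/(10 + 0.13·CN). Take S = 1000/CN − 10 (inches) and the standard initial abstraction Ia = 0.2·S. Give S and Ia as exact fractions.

S = 400/483 in ≈ 0.828 in; Ia = 80/483 in ≈ 0.166 in

CN(III) from CN(II)=84: (23·84)/(10 + 0.13·84) = 48300/523 ≈ 92.352
S = 1000/(48300/523) − 10 = 400/483 in ≈ 0.828 in
Ia = 0.2S: 0.2·0.828 = 0.166 in (exactly 80/483)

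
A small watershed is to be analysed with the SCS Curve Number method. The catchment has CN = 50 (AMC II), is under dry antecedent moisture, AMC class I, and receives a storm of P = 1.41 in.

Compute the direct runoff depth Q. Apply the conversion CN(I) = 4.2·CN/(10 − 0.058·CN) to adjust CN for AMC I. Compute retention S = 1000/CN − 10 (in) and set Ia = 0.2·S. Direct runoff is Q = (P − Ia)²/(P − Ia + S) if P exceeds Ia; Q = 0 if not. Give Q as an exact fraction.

Q = 0 in ≈ 0.000 in

CN(I) from CN(II)=50: (4.2·50)/(10 − 0.058·50) = 2100/71 ≈ 29.577
Retention S: 1000/CN − 10 with CN=29.577 → S = 500/21 ≈ 23.810 in
Ia = 0.2S: 0.2·23.810 = 4.762 in (exactly 100/21)
P = 1.410 ≤ Ia = 4.762 in: entire storm abstracted, Q = 0.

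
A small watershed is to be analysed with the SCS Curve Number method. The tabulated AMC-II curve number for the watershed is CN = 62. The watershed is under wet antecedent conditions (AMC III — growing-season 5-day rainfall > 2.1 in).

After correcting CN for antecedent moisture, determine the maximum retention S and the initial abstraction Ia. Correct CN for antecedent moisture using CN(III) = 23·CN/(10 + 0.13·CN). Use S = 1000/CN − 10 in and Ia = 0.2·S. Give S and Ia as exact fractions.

Wet (AMC III): CN(III) = 23·62/(10 + 0.13·62) = 1426/(903/50) = 71300/903 ≈ 78.959
Max retention: S = 1000/(71300/903) − 10 = 1900/713 in (≈ 2.665 in)
Ia = 0.2S: 0.2·2.665 = 0.533 in (exactly 380/713)

S = 1900/713 in ≈ 2.665 in; Ia = 380/713 in ≈ 0.533 in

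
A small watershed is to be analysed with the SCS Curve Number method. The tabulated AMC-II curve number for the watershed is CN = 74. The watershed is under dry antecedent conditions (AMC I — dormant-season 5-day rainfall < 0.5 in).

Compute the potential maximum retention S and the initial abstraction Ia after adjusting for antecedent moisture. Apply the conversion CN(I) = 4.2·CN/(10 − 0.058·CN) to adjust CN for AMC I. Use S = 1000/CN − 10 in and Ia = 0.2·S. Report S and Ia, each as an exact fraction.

S = 6500/777 in ≈ 8.366 in; Ia = 1300/777 in ≈ 1.673 in

CN(I) from CN(II)=74: (4.2·74)/(10 − 0.058·74) = 77700/1427 ≈ 54.450
Max retention: S = 1000/(77700/1427) − 10 = 6500/777 in (≈ 8.366 in)
Ia = 0.2·(6500/777) = 1300/777 in ≈ 1.673 in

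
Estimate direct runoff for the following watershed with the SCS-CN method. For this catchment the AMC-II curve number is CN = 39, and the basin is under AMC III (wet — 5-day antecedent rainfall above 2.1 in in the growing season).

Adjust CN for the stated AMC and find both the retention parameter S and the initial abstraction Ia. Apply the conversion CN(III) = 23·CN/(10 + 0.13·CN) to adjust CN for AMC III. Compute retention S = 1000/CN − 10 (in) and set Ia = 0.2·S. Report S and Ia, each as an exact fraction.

S = 6100/897 in ≈ 6.800 in; Ia = 1220/897 in ≈ 1.360 in

CN(III) from CN(II)=39: (23·39)/(10 + 0.13·39) = 89700/1507 ≈ 59.522
Retention S: 1000/CN − 10 with CN=59.522 → S = 6100/897 ≈ 6.800 in
Ia = 0.2·(6100/897) = 1220/897 in ≈ 1.360 in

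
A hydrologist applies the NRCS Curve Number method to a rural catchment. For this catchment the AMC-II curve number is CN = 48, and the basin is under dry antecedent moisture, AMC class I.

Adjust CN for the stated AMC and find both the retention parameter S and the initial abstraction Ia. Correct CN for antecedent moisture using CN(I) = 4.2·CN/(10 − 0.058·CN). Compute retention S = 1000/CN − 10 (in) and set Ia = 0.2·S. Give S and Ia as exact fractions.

S = 1625/63 in ≈ 25.794 in; Ia = 325/63 in ≈ 5.159 in

Dry (AMC I): CN(I) = 4.2·48/(10 − 0.058·48) = (1008/5)/(902/125) = 12600/451 ≈ 27.938
Max retention: S = 1000/(12600/451) − 10 = 1625/63 in (≈ 25.794 in)
Ia = 0.2·(1625/63) = 325/63 in ≈ 5.159 in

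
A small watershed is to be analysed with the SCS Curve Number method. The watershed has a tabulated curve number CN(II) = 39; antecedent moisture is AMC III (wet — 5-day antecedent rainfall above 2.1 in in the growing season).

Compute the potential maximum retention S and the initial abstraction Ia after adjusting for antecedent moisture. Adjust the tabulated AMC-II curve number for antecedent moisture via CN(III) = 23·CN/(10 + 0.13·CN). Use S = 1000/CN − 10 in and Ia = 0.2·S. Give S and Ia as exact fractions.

S = 6100/897 in ≈ 6.800 in; Ia = 1220/897 in ≈ 1.360 in

CN(III) from CN(II)=39: (23·39)/(10 + 0.13·39) = 89700/1507 ≈ 59.522
Retention S: 1000/CN − 10 with CN=59.522 → S = 6100/897 ≈ 6.800 in
Initial abstraction Ia = S/5 = (6100/897)/5 = 1220/897 ≈ 1.360 in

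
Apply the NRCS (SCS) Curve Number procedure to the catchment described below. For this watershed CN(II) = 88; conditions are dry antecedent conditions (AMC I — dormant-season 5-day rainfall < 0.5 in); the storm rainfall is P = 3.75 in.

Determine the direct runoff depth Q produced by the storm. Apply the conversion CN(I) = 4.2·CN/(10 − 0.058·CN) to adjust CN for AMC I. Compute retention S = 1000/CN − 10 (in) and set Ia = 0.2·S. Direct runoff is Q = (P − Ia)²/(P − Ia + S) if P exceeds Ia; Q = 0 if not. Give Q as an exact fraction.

Dry (AMC I): CN(I) = 4.2·88/(10 − 0.058·88) = (1848/5)/(612/125) = 3850/51 ≈ 75.490
Max retention: S = 1000/(3850/51) − 10 = 250/77 in (≈ 3.247 in)
Initial abstraction Ia = S/5 = (250/77)/5 = 50/77 ≈ 0.649 in
Since P=3.750 > Ia=0.649: effective rainfall P−Ia = 955/308 in
Runoff Q = (P−Ia)²/(P−Ia+S) = (3.101)²/(3.101+3.247) = 182405/120428 ≈ 1.515 in

Q = 182405/120428 in ≈ 1.515 in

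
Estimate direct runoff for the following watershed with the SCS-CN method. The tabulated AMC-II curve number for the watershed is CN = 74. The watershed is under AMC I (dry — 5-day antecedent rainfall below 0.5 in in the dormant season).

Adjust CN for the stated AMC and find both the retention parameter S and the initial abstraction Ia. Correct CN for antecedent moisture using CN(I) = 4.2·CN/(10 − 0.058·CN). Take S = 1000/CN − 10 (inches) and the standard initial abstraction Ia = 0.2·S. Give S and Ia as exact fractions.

Dry (AMC I): CN(I) = 4.2·74/(10 − 0.058·74) = (1554/5)/(1427/250) = 77700/1427 ≈ 54.450
Max retention: S = 1000/(77700/1427) − 10 = 6500/777 in (≈ 8.366 in)
Ia = 0.2·(6500/777) = 1300/777 in ≈ 1.673 in

S = 6500/777 in ≈ 8.366 in; Ia = 1300/777 in ≈ 1.673 in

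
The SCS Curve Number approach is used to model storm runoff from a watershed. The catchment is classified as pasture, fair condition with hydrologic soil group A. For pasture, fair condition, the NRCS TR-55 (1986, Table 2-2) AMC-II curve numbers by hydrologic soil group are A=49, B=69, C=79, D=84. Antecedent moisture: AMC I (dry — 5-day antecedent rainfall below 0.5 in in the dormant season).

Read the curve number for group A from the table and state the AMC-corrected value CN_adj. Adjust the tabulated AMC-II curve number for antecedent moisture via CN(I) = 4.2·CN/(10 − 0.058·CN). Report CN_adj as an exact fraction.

CN_adj = 34300/1193 ≈ 28.751

NRCS table: pasture, fair condition, soil group A → CN(II) = 49
Adjust CN=49 to AMC I: 4.2·49/(10 − 0.058·49) → (1029/5) ÷ (3579/500) = 34300/1193 ≈ 28.751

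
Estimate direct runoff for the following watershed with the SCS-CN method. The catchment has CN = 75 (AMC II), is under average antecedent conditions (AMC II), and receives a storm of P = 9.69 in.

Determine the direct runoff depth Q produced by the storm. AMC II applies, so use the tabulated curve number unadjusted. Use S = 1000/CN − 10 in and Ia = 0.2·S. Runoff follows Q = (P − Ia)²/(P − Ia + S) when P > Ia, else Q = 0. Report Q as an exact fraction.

Q = 7327849/1112100 in ≈ 6.589 in

AMC II — tabulated CN = 75 applies directly.
Max retention: S = 1000/75 − 10 = 10/3 in (≈ 3.333 in)
Initial abstraction Ia = S/5 = (10/3)/5 = 2/3 ≈ 0.667 in
P − Ia = 9.690 − 0.667 = 2707/300 ≈ 9.023 in (> 0, runoff occurs)
Q: (2707/300)² ÷ (3707/300) = 7327849/1112100 in (≈ 6.589 in)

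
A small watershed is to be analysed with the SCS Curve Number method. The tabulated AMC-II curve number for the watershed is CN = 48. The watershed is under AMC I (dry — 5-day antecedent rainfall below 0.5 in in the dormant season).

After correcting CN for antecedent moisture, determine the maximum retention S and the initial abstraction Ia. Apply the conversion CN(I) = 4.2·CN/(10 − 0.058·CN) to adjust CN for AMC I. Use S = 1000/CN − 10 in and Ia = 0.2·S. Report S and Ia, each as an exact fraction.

S = 1625/63 in ≈ 25.794 in; Ia = 325/63 in ≈ 5.159 in

CN(I) from CN(II)=48: (4.2·48)/(10 − 0.058·48) = 12600/451 ≈ 27.938
S = 1000/(12600/451) − 10 = 1625/63 in ≈ 25.794 in
Ia = 0.2·(1625/63) = 325/63 in ≈ 5.159 in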